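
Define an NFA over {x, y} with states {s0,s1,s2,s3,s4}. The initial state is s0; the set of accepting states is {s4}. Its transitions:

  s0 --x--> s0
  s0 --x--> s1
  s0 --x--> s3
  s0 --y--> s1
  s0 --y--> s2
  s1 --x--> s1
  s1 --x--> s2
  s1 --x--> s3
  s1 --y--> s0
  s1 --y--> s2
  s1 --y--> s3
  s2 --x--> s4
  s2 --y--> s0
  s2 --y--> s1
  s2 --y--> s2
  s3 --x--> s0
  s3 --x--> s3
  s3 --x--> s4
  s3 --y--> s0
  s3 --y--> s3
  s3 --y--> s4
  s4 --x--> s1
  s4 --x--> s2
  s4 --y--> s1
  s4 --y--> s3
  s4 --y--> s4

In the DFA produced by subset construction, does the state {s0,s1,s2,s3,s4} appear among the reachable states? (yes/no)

yes

Start state of the DFA: {s0}.
{s0} --x--> {s0,s1,s3}  [new]
{s0} --y--> {s1,s2}  [new]
{s0,s1,s3} --x--> {s0,s1,s2,s3,s4}  [new]
{s0,s1,s3} --y--> {s0,s1,s2,s3,s4}  [seen]
{s1,s2} --x--> {s1,s2,s3,s4}  [new]
{s1,s2} --y--> {s0,s1,s2,s3}  [new]
{s0,s1,s2,s3,s4} --x--> {s0,s1,s2,s3,s4}  [seen]
{s0,s1,s2,s3,s4} --y--> {s0,s1,s2,s3,s4}  [seen]
{s1,s2,s3,s4} --x--> {s0,s1,s2,s3,s4}  [seen]
{s1,s2,s3,s4} --y--> {s0,s1,s2,s3,s4}  [seen]
{s0,s1,s2,s3} --x--> {s0,s1,s2,s3,s4}  [seen]
{s0,s1,s2,s3} --y--> {s0,s1,s2,s3,s4}  [seen]
Reachable DFA states: {s0}, {s0,s1,s3}, {s1,s2}, {s0,s1,s2,s3,s4}, {s1,s2,s3,s4}, {s0,s1,s2,s3}.
{s0,s1,s2,s3,s4} is among them.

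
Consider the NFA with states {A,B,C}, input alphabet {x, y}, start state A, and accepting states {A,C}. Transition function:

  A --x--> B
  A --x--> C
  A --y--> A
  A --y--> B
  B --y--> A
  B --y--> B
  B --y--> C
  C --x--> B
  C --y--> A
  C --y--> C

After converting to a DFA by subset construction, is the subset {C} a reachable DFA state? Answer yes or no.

no

Start state of the DFA: {A}.
{A} --x--> {B,C}  [new]
{A} --y--> {A,B}  [new]
{B,C} --x--> {B}  [new]
{B,C} --y--> {A,B,C}  [new]
{A,B} --x--> {B,C}  [seen]
{A,B} --y--> {A,B,C}  [seen]
{B} --x--> ∅  [new]
{B} --y--> {A,B,C}  [seen]
{A,B,C} --x--> {B,C}  [seen]
{A,B,C} --y--> {A,B,C}  [seen]
∅ --x--> ∅  [seen]
∅ --y--> ∅  [seen]
Reachable DFA states: {A}, {B,C}, {A,B}, {B}, {A,B,C}, ∅.
{C} is not among them.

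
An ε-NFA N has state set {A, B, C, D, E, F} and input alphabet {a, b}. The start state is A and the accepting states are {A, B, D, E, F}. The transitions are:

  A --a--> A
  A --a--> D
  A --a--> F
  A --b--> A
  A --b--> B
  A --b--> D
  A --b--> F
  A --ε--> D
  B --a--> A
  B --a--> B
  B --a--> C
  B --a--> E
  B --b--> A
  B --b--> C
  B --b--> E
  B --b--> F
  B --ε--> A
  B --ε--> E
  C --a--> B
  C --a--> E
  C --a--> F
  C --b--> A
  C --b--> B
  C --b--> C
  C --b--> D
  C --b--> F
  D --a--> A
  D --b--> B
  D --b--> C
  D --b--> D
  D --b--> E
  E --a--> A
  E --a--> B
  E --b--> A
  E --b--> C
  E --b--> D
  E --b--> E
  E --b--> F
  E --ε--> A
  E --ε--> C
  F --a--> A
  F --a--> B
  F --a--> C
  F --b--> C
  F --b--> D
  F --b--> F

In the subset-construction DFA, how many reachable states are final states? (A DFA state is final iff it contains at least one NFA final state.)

Start state of the DFA: {A, D} (ε-closure of the NFA start).
{A, D} --a--> {A, D, F}  [new]
{A, D} --b--> {A, B, C, D, E, F}  [new]
{A, D, F} --a--> {A, B, C, D, E, F}  [seen]
{A, D, F} --b--> {A, B, C, D, E, F}  [seen]
{A, B, C, D, E, F} --a--> {A, B, C, D, E, F}  [seen]
{A, B, C, D, E, F} --b--> {A, B, C, D, E, F}  [seen]
Reachable DFA states: {A, D}, {A, D, F}, {A, B, C, D, E, F}.
Accepting DFA states (contain an NFA accepting state): {A, D}, {A, D, F}, {A, B, C, D, E, F}.

3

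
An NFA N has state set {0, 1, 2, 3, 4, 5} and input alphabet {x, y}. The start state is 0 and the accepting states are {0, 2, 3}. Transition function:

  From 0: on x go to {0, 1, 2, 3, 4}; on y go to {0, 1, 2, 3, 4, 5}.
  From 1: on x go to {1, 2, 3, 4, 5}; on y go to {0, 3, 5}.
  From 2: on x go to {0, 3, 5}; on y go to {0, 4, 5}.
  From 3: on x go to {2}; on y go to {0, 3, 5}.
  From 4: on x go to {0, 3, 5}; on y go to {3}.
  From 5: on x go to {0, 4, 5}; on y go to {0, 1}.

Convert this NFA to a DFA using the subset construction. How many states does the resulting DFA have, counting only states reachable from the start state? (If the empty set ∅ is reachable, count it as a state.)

3

Start state of the DFA: {0}.
{0} --x--> {0, 1, 2, 3, 4}  [new]
{0} --y--> {0, 1, 2, 3, 4, 5}  [new]
{0, 1, 2, 3, 4} --x--> {0, 1, 2, 3, 4, 5}  [seen]
{0, 1, 2, 3, 4} --y--> {0, 1, 2, 3, 4, 5}  [seen]
{0, 1, 2, 3, 4, 5} --x--> {0, 1, 2, 3, 4, 5}  [seen]
{0, 1, 2, 3, 4, 5} --y--> {0, 1, 2, 3, 4, 5}  [seen]
Reachable DFA states: {0}, {0, 1, 2, 3, 4}, {0, 1, 2, 3, 4, 5}.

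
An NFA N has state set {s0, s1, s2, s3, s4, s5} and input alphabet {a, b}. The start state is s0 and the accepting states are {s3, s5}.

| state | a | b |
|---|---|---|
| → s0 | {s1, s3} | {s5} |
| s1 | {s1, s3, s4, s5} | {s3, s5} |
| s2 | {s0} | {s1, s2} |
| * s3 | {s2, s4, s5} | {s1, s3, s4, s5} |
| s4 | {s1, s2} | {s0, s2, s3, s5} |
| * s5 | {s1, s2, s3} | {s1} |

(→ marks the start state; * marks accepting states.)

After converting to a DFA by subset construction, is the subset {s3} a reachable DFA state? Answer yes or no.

Start state of the DFA: {s0}.
{s0} --a--> {s1, s3}  [new]
{s0} --b--> {s5}  [new]
{s1, s3} --a--> {s1, s2, s3, s4, s5}  [new]
{s1, s3} --b--> {s1, s3, s4, s5}  [new]
{s5} --a--> {s1, s2, s3}  [new]
{s5} --b--> {s1}  [new]
{s1, s2, s3, s4, s5} --a--> {s0, s1, s2, s3, s4, s5}  [new]
{s1, s2, s3, s4, s5} --b--> {s0, s1, s2, s3, s4, s5}  [seen]
{s1, s3, s4, s5} --a--> {s1, s2, s3, s4, s5}  [seen]
{s1, s3, s4, s5} --b--> {s0, s1, s2, s3, s4, s5}  [seen]
{s1, s2, s3} --a--> {s0, s1, s2, s3, s4, s5}  [seen]
{s1, s2, s3} --b--> {s1, s2, s3, s4, s5}  [seen]
{s1} --a--> {s1, s3, s4, s5}  [seen]
{s1} --b--> {s3, s5}  [new]
{s0, s1, s2, s3, s4, s5} --a--> {s0, s1, s2, s3, s4, s5}  [seen]
{s0, s1, s2, s3, s4, s5} --b--> {s0, s1, s2, s3, s4, s5}  [seen]
{s3, s5} --a--> {s1, s2, s3, s4, s5}  [seen]
{s3, s5} --b--> {s1, s3, s4, s5}  [seen]
Reachable DFA states: {s0}, {s1, s3}, {s5}, {s1, s2, s3, s4, s5}, {s1, s3, s4, s5}, {s1, s2, s3}, {s1}, {s0, s1, s2, s3, s4, s5}, {s3, s5}.
{s3} is not among them.

no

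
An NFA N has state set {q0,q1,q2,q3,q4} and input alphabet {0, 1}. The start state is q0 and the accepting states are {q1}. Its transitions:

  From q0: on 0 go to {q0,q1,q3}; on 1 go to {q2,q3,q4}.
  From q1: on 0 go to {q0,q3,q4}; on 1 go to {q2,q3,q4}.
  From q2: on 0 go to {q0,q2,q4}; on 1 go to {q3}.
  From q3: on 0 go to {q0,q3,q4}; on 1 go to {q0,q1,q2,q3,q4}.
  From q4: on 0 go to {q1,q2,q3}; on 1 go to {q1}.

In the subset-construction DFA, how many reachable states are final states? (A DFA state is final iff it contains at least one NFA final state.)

Start state of the DFA: {q0}.
{q0} --0--> {q0,q1,q3}  [new]
{q0} --1--> {q2,q3,q4}  [new]
{q0,q1,q3} --0--> {q0,q1,q3,q4}  [new]
{q0,q1,q3} --1--> {q0,q1,q2,q3,q4}  [new]
{q2,q3,q4} --0--> {q0,q1,q2,q3,q4}  [seen]
{q2,q3,q4} --1--> {q0,q1,q2,q3,q4}  [seen]
{q0,q1,q3,q4} --0--> {q0,q1,q2,q3,q4}  [seen]
{q0,q1,q3,q4} --1--> {q0,q1,q2,q3,q4}  [seen]
{q0,q1,q2,q3,q4} --0--> {q0,q1,q2,q3,q4}  [seen]
{q0,q1,q2,q3,q4} --1--> {q0,q1,q2,q3,q4}  [seen]
Reachable DFA states: {q0}, {q0,q1,q3}, {q2,q3,q4}, {q0,q1,q3,q4}, {q0,q1,q2,q3,q4}.
Accepting DFA states (contain an NFA accepting state): {q0,q1,q3}, {q0,q1,q3,q4}, {q0,q1,q2,q3,q4}.

3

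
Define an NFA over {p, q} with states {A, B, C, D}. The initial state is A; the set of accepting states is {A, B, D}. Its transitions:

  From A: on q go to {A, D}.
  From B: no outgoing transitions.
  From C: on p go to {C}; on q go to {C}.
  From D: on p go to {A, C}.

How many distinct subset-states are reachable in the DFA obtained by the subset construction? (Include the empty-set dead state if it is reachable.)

Start state of the DFA: {A}.
{A} --p--> ∅  [new]
{A} --q--> {A, D}  [new]
∅ --p--> ∅  [seen]
∅ --q--> ∅  [seen]
{A, D} --p--> {A, C}  [new]
{A, D} --q--> {A, D}  [seen]
{A, C} --p--> {C}  [new]
{A, C} --q--> {A, C, D}  [new]
{C} --p--> {C}  [seen]
{C} --q--> {C}  [seen]
{A, C, D} --p--> {A, C}  [seen]
{A, C, D} --q--> {A, C, D}  [seen]
Reachable DFA states: {A}, ∅, {A, D}, {A, C}, {C}, {A, C, D}.

6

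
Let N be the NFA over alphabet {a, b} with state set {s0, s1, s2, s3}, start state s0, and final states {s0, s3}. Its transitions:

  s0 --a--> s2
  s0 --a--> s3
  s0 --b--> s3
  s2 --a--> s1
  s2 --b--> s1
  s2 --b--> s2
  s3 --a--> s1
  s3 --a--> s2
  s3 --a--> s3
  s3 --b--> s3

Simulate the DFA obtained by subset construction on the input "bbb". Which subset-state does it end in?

{s3}

Start: {s0}.
δ(s0,b) = {s3}.
Union: {s3}.
After b: {s3}.
δ(s3,b) = {s3}.
Union: {s3}.
After b: {s3}.
δ(s3,b) = {s3}.
Union: {s3}.
After b: {s3}.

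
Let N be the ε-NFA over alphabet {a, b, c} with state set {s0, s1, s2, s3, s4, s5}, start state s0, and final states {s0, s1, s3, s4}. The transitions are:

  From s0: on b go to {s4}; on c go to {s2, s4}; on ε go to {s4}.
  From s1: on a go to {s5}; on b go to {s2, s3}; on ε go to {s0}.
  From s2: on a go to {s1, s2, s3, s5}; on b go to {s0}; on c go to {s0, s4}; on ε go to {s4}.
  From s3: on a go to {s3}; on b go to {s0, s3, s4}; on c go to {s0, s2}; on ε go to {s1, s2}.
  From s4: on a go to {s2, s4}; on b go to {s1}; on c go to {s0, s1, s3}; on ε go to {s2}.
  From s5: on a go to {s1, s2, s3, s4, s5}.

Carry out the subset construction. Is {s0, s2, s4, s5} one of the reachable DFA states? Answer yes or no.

no

Start state of the DFA: {s0, s2, s4} (ε-closure of the NFA start).
{s0, s2, s4} --a--> {s0, s1, s2, s3, s4, s5}  [new]
{s0, s2, s4} --b--> {s0, s1, s2, s4}  [new]
{s0, s2, s4} --c--> {s0, s1, s2, s3, s4}  [new]
{s0, s1, s2, s3, s4, s5} --a--> {s0, s1, s2, s3, s4, s5}  [seen]
{s0, s1, s2, s3, s4, s5} --b--> {s0, s1, s2, s3, s4}  [seen]
{s0, s1, s2, s3, s4, s5} --c--> {s0, s1, s2, s3, s4}  [seen]
{s0, s1, s2, s4} --a--> {s0, s1, s2, s3, s4, s5}  [seen]
{s0, s1, s2, s4} --b--> {s0, s1, s2, s3, s4}  [seen]
{s0, s1, s2, s4} --c--> {s0, s1, s2, s3, s4}  [seen]
{s0, s1, s2, s3, s4} --a--> {s0, s1, s2, s3, s4, s5}  [seen]
{s0, s1, s2, s3, s4} --b--> {s0, s1, s2, s3, s4}  [seen]
{s0, s1, s2, s3, s4} --c--> {s0, s1, s2, s3, s4}  [seen]
Reachable DFA states: {s0, s2, s4}, {s0, s1, s2, s3, s4, s5}, {s0, s1, s2, s4}, {s0, s1, s2, s3, s4}.
{s0, s2, s4, s5} is not among them.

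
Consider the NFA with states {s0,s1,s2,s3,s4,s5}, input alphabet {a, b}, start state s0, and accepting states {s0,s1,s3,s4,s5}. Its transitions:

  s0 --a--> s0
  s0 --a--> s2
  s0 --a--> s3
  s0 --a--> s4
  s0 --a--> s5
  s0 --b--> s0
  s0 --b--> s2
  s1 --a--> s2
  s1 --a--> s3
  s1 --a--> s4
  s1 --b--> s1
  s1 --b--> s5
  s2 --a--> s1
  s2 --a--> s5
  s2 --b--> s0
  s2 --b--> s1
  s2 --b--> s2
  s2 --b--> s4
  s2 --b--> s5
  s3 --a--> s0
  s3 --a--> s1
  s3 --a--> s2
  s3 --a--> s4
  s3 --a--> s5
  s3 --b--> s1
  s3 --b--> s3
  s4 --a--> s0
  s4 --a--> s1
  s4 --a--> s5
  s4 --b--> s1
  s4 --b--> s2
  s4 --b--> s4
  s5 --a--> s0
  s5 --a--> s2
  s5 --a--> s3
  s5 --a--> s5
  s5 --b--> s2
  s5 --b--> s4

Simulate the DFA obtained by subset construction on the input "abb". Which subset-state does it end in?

Start: {s0}.
δ(s0,a) = {s0,s2,s3,s4,s5}.
Union: {s0,s2,s3,s4,s5}.
After a: {s0,s2,s3,s4,s5}.
δ(s0,b) = {s0,s2}; δ(s2,b) = {s0,s1,s2,s4,s5}; δ(s3,b) = {s1,s3}; δ(s4,b) = {s1,s2,s4}; δ(s5,b) = {s2,s4}.
Union: {s0,s1,s2,s3,s4,s5}.
After b: {s0,s1,s2,s3,s4,s5}.
δ(s0,b) = {s0,s2}; δ(s1,b) = {s1,s5}; δ(s2,b) = {s0,s1,s2,s4,s5}; δ(s3,b) = {s1,s3}; δ(s4,b) = {s1,s2,s4}; δ(s5,b) = {s2,s4}.
Union: {s0,s1,s2,s3,s4,s5}.
After b: {s0,s1,s2,s3,s4,s5}.

{s0,s1,s2,s3,s4,s5}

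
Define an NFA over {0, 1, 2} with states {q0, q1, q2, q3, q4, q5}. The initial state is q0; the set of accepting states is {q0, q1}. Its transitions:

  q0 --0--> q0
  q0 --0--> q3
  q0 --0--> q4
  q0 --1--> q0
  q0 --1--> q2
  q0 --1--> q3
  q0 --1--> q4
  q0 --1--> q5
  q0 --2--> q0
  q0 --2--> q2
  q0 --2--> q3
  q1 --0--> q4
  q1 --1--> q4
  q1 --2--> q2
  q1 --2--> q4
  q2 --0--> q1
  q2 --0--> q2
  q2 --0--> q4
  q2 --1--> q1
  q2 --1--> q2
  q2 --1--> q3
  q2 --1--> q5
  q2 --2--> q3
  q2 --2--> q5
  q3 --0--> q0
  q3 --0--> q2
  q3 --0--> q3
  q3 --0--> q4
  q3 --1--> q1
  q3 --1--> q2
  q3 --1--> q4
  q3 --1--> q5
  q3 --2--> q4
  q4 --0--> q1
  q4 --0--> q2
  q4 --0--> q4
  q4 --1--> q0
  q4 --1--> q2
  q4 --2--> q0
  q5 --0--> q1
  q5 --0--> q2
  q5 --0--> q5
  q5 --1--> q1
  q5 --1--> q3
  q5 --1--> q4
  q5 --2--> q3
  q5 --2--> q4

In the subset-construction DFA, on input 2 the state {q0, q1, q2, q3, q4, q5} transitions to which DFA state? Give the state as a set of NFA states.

{q0, q2, q3, q4, q5}

δ(q0,2) = {q0, q2, q3}; δ(q1,2) = {q2, q4}; δ(q2,2) = {q3, q5}; δ(q3,2) = {q4}; δ(q4,2) = {q0}; δ(q5,2) = {q3, q4}.
Union: {q0, q2, q3, q4, q5}.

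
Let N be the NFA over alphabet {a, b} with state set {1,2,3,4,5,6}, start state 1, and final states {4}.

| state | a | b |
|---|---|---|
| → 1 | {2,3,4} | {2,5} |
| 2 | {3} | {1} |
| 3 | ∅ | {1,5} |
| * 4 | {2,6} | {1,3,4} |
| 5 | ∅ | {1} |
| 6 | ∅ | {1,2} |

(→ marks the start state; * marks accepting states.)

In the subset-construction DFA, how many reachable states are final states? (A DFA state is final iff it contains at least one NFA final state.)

Start state of the DFA: {1}.
{1} --a--> {2,3,4}  [new]
{1} --b--> {2,5}  [new]
{2,3,4} --a--> {2,3,6}  [new]
{2,3,4} --b--> {1,3,4,5}  [new]
{2,5} --a--> {3}  [new]
{2,5} --b--> {1}  [seen]
{2,3,6} --a--> {3}  [seen]
{2,3,6} --b--> {1,2,5}  [new]
{1,3,4,5} --a--> {2,3,4,6}  [new]
{1,3,4,5} --b--> {1,2,3,4,5}  [new]
{3} --a--> ∅  [new]
{3} --b--> {1,5}  [new]
{1,2,5} --a--> {2,3,4}  [seen]
{1,2,5} --b--> {1,2,5}  [seen]
{2,3,4,6} --a--> {2,3,6}  [seen]
{2,3,4,6} --b--> {1,2,3,4,5}  [seen]
{1,2,3,4,5} --a--> {2,3,4,6}  [seen]
{1,2,3,4,5} --b--> {1,2,3,4,5}  [seen]
∅ --a--> ∅  [seen]
∅ --b--> ∅  [seen]
{1,5} --a--> {2,3,4}  [seen]
{1,5} --b--> {1,2,5}  [seen]
Reachable DFA states: {1}, {2,3,4}, {2,5}, {2,3,6}, {1,3,4,5}, {3}, {1,2,5}, {2,3,4,6}, {1,2,3,4,5}, ∅, {1,5}.
Accepting DFA states (contain an NFA accepting state): {2,3,4}, {1,3,4,5}, {2,3,4,6}, {1,2,3,4,5}.

4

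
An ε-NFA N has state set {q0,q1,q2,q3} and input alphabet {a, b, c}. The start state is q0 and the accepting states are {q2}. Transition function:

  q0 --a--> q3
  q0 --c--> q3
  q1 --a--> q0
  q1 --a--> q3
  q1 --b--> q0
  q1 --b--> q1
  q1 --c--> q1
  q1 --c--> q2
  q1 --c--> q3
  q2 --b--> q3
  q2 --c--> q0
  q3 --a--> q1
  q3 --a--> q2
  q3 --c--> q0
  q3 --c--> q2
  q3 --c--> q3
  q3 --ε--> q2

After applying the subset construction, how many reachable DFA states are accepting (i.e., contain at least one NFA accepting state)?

Start state of the DFA: {q0} (ε-closure of the NFA start).
{q0} --a--> {q2,q3}  [new]
{q0} --b--> ∅  [new]
{q0} --c--> {q2,q3}  [seen]
{q2,q3} --a--> {q1,q2}  [new]
{q2,q3} --b--> {q2,q3}  [seen]
{q2,q3} --c--> {q0,q2,q3}  [new]
∅ --a--> ∅  [seen]
∅ --b--> ∅  [seen]
∅ --c--> ∅  [seen]
{q1,q2} --a--> {q0,q2,q3}  [seen]
{q1,q2} --b--> {q0,q1,q2,q3}  [new]
{q1,q2} --c--> {q0,q1,q2,q3}  [seen]
{q0,q2,q3} --a--> {q1,q2,q3}  [new]
{q0,q2,q3} --b--> {q2,q3}  [seen]
{q0,q2,q3} --c--> {q0,q2,q3}  [seen]
{q0,q1,q2,q3} --a--> {q0,q1,q2,q3}  [seen]
{q0,q1,q2,q3} --b--> {q0,q1,q2,q3}  [seen]
{q0,q1,q2,q3} --c--> {q0,q1,q2,q3}  [seen]
{q1,q2,q3} --a--> {q0,q1,q2,q3}  [seen]
{q1,q2,q3} --b--> {q0,q1,q2,q3}  [seen]
{q1,q2,q3} --c--> {q0,q1,q2,q3}  [seen]
Reachable DFA states: {q0}, {q2,q3}, ∅, {q1,q2}, {q0,q2,q3}, {q0,q1,q2,q3}, {q1,q2,q3}.
Accepting DFA states (contain an NFA accepting state): {q2,q3}, {q1,q2}, {q0,q2,q3}, {q0,q1,q2,q3}, {q1,q2,q3}.

5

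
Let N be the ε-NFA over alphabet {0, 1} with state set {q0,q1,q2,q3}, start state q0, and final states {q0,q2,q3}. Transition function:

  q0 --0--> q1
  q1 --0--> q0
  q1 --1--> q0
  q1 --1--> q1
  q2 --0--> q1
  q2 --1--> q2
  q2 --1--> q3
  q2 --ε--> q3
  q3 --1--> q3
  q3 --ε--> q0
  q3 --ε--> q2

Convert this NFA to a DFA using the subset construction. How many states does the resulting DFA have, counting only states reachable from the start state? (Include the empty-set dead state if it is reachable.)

Start state of the DFA: {q0} (ε-closure of the NFA start).
{q0} --0--> {q1}  [new]
{q0} --1--> ∅  [new]
{q1} --0--> {q0}  [seen]
{q1} --1--> {q0,q1}  [new]
∅ --0--> ∅  [seen]
∅ --1--> ∅  [seen]
{q0,q1} --0--> {q0,q1}  [seen]
{q0,q1} --1--> {q0,q1}  [seen]
Reachable DFA states: {q0}, {q1}, ∅, {q0,q1}.

4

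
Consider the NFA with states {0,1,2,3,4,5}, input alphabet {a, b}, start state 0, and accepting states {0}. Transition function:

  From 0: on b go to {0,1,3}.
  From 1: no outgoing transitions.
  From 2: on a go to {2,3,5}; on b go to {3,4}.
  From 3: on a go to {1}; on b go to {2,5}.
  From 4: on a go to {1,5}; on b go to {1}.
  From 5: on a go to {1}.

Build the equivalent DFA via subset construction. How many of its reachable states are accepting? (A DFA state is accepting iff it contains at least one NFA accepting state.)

Start state of the DFA: {0}.
{0} --a--> ∅  [new]
{0} --b--> {0,1,3}  [new]
∅ --a--> ∅  [seen]
∅ --b--> ∅  [seen]
{0,1,3} --a--> {1}  [new]
{0,1,3} --b--> {0,1,2,3,5}  [new]
{1} --a--> ∅  [seen]
{1} --b--> ∅  [seen]
{0,1,2,3,5} --a--> {1,2,3,5}  [new]
{0,1,2,3,5} --b--> {0,1,2,3,4,5}  [new]
{1,2,3,5} --a--> {1,2,3,5}  [seen]
{1,2,3,5} --b--> {2,3,4,5}  [new]
{0,1,2,3,4,5} --a--> {1,2,3,5}  [seen]
{0,1,2,3,4,5} --b--> {0,1,2,3,4,5}  [seen]
{2,3,4,5} --a--> {1,2,3,5}  [seen]
{2,3,4,5} --b--> {1,2,3,4,5}  [new]
{1,2,3,4,5} --a--> {1,2,3,5}  [seen]
{1,2,3,4,5} --b--> {1,2,3,4,5}  [seen]
Reachable DFA states: {0}, ∅, {0,1,3}, {1}, {0,1,2,3,5}, {1,2,3,5}, {0,1,2,3,4,5}, {2,3,4,5}, {1,2,3,4,5}.
Accepting DFA states (contain an NFA accepting state): {0}, {0,1,3}, {0,1,2,3,5}, {0,1,2,3,4,5}.

4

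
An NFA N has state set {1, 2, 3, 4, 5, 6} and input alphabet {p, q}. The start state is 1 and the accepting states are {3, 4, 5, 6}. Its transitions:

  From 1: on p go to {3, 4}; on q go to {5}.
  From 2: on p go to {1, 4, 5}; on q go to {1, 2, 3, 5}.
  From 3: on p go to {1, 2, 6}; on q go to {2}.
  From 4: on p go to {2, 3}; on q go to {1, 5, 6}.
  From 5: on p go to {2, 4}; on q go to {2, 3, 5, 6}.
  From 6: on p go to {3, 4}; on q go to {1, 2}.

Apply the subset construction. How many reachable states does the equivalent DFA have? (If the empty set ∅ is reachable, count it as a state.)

Start state of the DFA: {1}.
{1} --p--> {3, 4}  [new]
{1} --q--> {5}  [new]
{3, 4} --p--> {1, 2, 3, 6}  [new]
{3, 4} --q--> {1, 2, 5, 6}  [new]
{5} --p--> {2, 4}  [new]
{5} --q--> {2, 3, 5, 6}  [new]
{1, 2, 3, 6} --p--> {1, 2, 3, 4, 5, 6}  [new]
{1, 2, 3, 6} --q--> {1, 2, 3, 5}  [new]
{1, 2, 5, 6} --p--> {1, 2, 3, 4, 5}  [new]
{1, 2, 5, 6} --q--> {1, 2, 3, 5, 6}  [new]
{2, 4} --p--> {1, 2, 3, 4, 5}  [seen]
{2, 4} --q--> {1, 2, 3, 5, 6}  [seen]
{2, 3, 5, 6} --p--> {1, 2, 3, 4, 5, 6}  [seen]
{2, 3, 5, 6} --q--> {1, 2, 3, 5, 6}  [seen]
{1, 2, 3, 4, 5, 6} --p--> {1, 2, 3, 4, 5, 6}  [seen]
{1, 2, 3, 4, 5, 6} --q--> {1, 2, 3, 5, 6}  [seen]
{1, 2, 3, 5} --p--> {1, 2, 3, 4, 5, 6}  [seen]
{1, 2, 3, 5} --q--> {1, 2, 3, 5, 6}  [seen]
{1, 2, 3, 4, 5} --p--> {1, 2, 3, 4, 5, 6}  [seen]
{1, 2, 3, 4, 5} --q--> {1, 2, 3, 5, 6}  [seen]
{1, 2, 3, 5, 6} --p--> {1, 2, 3, 4, 5, 6}  [seen]
{1, 2, 3, 5, 6} --q--> {1, 2, 3, 5, 6}  [seen]
Reachable DFA states: {1}, {3, 4}, {5}, {1, 2, 3, 6}, {1, 2, 5, 6}, {2, 4}, {2, 3, 5, 6}, {1, 2, 3, 4, 5, 6}, {1, 2, 3, 5}, {1, 2, 3, 4, 5}, {1, 2, 3, 5, 6}.

11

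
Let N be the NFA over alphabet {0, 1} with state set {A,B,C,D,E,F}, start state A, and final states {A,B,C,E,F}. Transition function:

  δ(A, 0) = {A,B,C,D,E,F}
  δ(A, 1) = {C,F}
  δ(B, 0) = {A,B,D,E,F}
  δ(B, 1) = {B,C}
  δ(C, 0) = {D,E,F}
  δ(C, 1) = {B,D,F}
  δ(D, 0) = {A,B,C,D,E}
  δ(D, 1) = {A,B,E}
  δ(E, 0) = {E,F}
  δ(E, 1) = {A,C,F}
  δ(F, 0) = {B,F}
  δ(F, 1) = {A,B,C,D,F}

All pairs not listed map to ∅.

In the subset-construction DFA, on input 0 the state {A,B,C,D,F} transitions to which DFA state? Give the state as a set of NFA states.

δ(A,0) = {A,B,C,D,E,F}; δ(B,0) = {A,B,D,E,F}; δ(C,0) = {D,E,F}; δ(D,0) = {A,B,C,D,E}; δ(F,0) = {B,F}.
Union: {A,B,C,D,E,F}.

{A,B,C,D,E,F}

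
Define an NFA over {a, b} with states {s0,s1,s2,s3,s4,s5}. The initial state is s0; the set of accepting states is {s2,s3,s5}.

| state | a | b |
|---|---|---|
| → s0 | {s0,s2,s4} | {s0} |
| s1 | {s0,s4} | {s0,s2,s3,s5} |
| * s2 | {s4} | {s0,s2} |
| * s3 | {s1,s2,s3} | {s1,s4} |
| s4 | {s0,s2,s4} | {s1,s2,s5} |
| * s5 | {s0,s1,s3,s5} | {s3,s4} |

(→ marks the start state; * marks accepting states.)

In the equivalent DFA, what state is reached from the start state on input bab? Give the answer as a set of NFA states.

Start: {s0}.
δ(s0,b) = {s0}.
Union: {s0}.
After b: {s0}.
δ(s0,a) = {s0,s2,s4}.
Union: {s0,s2,s4}.
After a: {s0,s2,s4}.
δ(s0,b) = {s0}; δ(s2,b) = {s0,s2}; δ(s4,b) = {s1,s2,s5}.
Union: {s0,s1,s2,s5}.
After b: {s0,s1,s2,s5}.

{s0,s1,s2,s5}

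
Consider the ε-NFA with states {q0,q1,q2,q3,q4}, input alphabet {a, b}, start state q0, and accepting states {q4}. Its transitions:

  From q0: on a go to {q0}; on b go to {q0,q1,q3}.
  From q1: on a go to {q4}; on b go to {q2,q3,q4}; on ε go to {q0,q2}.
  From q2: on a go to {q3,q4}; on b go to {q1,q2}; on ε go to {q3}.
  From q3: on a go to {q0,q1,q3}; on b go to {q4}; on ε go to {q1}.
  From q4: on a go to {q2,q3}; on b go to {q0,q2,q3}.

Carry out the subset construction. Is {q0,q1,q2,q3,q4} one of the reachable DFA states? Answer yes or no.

Start state of the DFA: {q0} (ε-closure of the NFA start).
{q0} --a--> {q0}  [seen]
{q0} --b--> {q0,q1,q2,q3}  [new]
{q0,q1,q2,q3} --a--> {q0,q1,q2,q3,q4}  [new]
{q0,q1,q2,q3} --b--> {q0,q1,q2,q3,q4}  [seen]
{q0,q1,q2,q3,q4} --a--> {q0,q1,q2,q3,q4}  [seen]
{q0,q1,q2,q3,q4} --b--> {q0,q1,q2,q3,q4}  [seen]
Reachable DFA states: {q0}, {q0,q1,q2,q3}, {q0,q1,q2,q3,q4}.
{q0,q1,q2,q3,q4} is among them.

yes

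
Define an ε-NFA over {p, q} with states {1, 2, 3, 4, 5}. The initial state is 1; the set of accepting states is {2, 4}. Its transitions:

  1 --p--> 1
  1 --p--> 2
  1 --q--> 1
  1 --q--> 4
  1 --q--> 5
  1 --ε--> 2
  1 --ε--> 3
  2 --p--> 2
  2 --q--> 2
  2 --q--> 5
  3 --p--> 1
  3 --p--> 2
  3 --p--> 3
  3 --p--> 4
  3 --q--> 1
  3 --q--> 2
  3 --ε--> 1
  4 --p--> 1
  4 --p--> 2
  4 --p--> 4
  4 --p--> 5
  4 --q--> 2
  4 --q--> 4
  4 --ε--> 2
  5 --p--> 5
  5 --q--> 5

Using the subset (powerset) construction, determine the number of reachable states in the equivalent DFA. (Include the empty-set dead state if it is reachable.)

Start state of the DFA: {1, 2, 3} (ε-closure of the NFA start).
{1, 2, 3} --p--> {1, 2, 3, 4}  [new]
{1, 2, 3} --q--> {1, 2, 3, 4, 5}  [new]
{1, 2, 3, 4} --p--> {1, 2, 3, 4, 5}  [seen]
{1, 2, 3, 4} --q--> {1, 2, 3, 4, 5}  [seen]
{1, 2, 3, 4, 5} --p--> {1, 2, 3, 4, 5}  [seen]
{1, 2, 3, 4, 5} --q--> {1, 2, 3, 4, 5}  [seen]
Reachable DFA states: {1, 2, 3}, {1, 2, 3, 4}, {1, 2, 3, 4, 5}.

3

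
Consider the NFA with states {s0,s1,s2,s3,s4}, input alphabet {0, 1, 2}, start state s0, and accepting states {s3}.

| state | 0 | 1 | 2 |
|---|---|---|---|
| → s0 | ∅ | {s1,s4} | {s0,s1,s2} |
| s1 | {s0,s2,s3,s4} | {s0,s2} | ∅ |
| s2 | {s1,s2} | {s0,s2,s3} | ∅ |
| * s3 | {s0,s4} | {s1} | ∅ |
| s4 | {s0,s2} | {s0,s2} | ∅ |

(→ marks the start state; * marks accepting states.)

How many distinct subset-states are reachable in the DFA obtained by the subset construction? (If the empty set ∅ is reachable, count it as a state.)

10

Start state of the DFA: {s0}.
{s0} --0--> ∅  [new]
{s0} --1--> {s1,s4}  [new]
{s0} --2--> {s0,s1,s2}  [new]
∅ --0--> ∅  [seen]
∅ --1--> ∅  [seen]
∅ --2--> ∅  [seen]
{s1,s4} --0--> {s0,s2,s3,s4}  [new]
{s1,s4} --1--> {s0,s2}  [new]
{s1,s4} --2--> ∅  [seen]
{s0,s1,s2} --0--> {s0,s1,s2,s3,s4}  [new]
{s0,s1,s2} --1--> {s0,s1,s2,s3,s4}  [seen]
{s0,s1,s2} --2--> {s0,s1,s2}  [seen]
{s0,s2,s3,s4} --0--> {s0,s1,s2,s4}  [new]
{s0,s2,s3,s4} --1--> {s0,s1,s2,s3,s4}  [seen]
{s0,s2,s3,s4} --2--> {s0,s1,s2}  [seen]
{s0,s2} --0--> {s1,s2}  [new]
{s0,s2} --1--> {s0,s1,s2,s3,s4}  [seen]
{s0,s2} --2--> {s0,s1,s2}  [seen]
{s0,s1,s2,s3,s4} --0--> {s0,s1,s2,s3,s4}  [seen]
{s0,s1,s2,s3,s4} --1--> {s0,s1,s2,s3,s4}  [seen]
{s0,s1,s2,s3,s4} --2--> {s0,s1,s2}  [seen]
{s0,s1,s2,s4} --0--> {s0,s1,s2,s3,s4}  [seen]
{s0,s1,s2,s4} --1--> {s0,s1,s2,s3,s4}  [seen]
{s0,s1,s2,s4} --2--> {s0,s1,s2}  [seen]
{s1,s2} --0--> {s0,s1,s2,s3,s4}  [seen]
{s1,s2} --1--> {s0,s2,s3}  [new]
{s1,s2} --2--> ∅  [seen]
{s0,s2,s3} --0--> {s0,s1,s2,s4}  [seen]
{s0,s2,s3} --1--> {s0,s1,s2,s3,s4}  [seen]
{s0,s2,s3} --2--> {s0,s1,s2}  [seen]
Reachable DFA states: {s0}, ∅, {s1,s4}, {s0,s1,s2}, {s0,s2,s3,s4}, {s0,s2}, {s0,s1,s2,s3,s4}, {s0,s1,s2,s4}, {s1,s2}, {s0,s2,s3}.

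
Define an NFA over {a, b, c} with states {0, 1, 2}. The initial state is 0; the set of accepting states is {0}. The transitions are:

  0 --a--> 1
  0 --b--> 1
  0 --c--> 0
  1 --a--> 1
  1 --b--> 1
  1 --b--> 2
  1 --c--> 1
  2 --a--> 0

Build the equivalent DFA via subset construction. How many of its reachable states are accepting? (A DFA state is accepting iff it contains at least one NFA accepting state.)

2

Start state of the DFA: {0}.
{0} --a--> {1}  [new]
{0} --b--> {1}  [seen]
{0} --c--> {0}  [seen]
{1} --a--> {1}  [seen]
{1} --b--> {1, 2}  [new]
{1} --c--> {1}  [seen]
{1, 2} --a--> {0, 1}  [new]
{1, 2} --b--> {1, 2}  [seen]
{1, 2} --c--> {1}  [seen]
{0, 1} --a--> {1}  [seen]
{0, 1} --b--> {1, 2}  [seen]
{0, 1} --c--> {0, 1}  [seen]
Reachable DFA states: {0}, {1}, {1, 2}, {0, 1}.
Accepting DFA states (contain an NFA accepting state): {0}, {0, 1}.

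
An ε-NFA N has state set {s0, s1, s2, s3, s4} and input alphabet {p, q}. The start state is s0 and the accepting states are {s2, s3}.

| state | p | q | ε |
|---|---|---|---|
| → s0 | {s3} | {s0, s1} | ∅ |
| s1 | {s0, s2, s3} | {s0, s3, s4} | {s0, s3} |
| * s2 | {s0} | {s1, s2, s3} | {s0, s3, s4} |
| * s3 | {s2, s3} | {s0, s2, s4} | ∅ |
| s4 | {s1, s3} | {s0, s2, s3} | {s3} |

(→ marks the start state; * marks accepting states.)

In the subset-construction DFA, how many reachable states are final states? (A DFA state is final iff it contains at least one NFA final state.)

Start state of the DFA: {s0} (ε-closure of the NFA start).
{s0} --p--> {s3}  [new]
{s0} --q--> {s0, s1, s3}  [new]
{s3} --p--> {s0, s2, s3, s4}  [new]
{s3} --q--> {s0, s2, s3, s4}  [seen]
{s0, s1, s3} --p--> {s0, s2, s3, s4}  [seen]
{s0, s1, s3} --q--> {s0, s1, s2, s3, s4}  [new]
{s0, s2, s3, s4} --p--> {s0, s1, s2, s3, s4}  [seen]
{s0, s2, s3, s4} --q--> {s0, s1, s2, s3, s4}  [seen]
{s0, s1, s2, s3, s4} --p--> {s0, s1, s2, s3, s4}  [seen]
{s0, s1, s2, s3, s4} --q--> {s0, s1, s2, s3, s4}  [seen]
Reachable DFA states: {s0}, {s3}, {s0, s1, s3}, {s0, s2, s3, s4}, {s0, s1, s2, s3, s4}.
Accepting DFA states (contain an NFA accepting state): {s3}, {s0, s1, s3}, {s0, s2, s3, s4}, {s0, s1, s2, s3, s4}.

4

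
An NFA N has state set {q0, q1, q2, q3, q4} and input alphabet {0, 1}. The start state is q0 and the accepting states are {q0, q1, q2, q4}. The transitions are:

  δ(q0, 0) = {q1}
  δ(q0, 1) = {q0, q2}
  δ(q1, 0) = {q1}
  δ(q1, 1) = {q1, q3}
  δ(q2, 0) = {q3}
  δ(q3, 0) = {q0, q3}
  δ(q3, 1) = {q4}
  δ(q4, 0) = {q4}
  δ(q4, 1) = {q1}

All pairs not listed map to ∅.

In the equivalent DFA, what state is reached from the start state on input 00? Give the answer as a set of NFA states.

{q1}

Start: {q0}.
δ(q0,0) = {q1}.
Union: {q1}.
After 0: {q1}.
δ(q1,0) = {q1}.
Union: {q1}.
After 0: {q1}.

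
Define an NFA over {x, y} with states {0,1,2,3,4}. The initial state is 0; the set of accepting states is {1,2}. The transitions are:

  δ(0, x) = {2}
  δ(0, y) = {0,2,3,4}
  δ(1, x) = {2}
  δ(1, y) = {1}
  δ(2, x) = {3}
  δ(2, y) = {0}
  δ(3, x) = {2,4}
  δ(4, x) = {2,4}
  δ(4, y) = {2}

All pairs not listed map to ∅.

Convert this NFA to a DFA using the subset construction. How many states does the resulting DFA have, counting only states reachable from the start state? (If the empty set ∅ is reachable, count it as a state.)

9

Start state of the DFA: {0}.
{0} --x--> {2}  [new]
{0} --y--> {0,2,3,4}  [new]
{2} --x--> {3}  [new]
{2} --y--> {0}  [seen]
{0,2,3,4} --x--> {2,3,4}  [new]
{0,2,3,4} --y--> {0,2,3,4}  [seen]
{3} --x--> {2,4}  [new]
{3} --y--> ∅  [new]
{2,3,4} --x--> {2,3,4}  [seen]
{2,3,4} --y--> {0,2}  [new]
{2,4} --x--> {2,3,4}  [seen]
{2,4} --y--> {0,2}  [seen]
∅ --x--> ∅  [seen]
∅ --y--> ∅  [seen]
{0,2} --x--> {2,3}  [new]
{0,2} --y--> {0,2,3,4}  [seen]
{2,3} --x--> {2,3,4}  [seen]
{2,3} --y--> {0}  [seen]
Reachable DFA states: {0}, {2}, {0,2,3,4}, {3}, {2,3,4}, {2,4}, ∅, {0,2}, {2,3}.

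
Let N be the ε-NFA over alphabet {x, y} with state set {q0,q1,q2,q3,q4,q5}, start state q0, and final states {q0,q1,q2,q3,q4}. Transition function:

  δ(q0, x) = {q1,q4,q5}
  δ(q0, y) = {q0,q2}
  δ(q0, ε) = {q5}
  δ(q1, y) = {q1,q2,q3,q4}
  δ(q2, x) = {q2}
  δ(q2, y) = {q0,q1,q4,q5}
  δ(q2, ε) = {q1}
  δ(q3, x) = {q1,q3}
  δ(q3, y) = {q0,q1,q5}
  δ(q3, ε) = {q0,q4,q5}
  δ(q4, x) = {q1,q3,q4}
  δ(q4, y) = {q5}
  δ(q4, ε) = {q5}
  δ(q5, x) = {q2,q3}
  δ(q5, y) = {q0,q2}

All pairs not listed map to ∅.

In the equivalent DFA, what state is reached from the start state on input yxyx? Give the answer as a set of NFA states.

{q0,q1,q2,q3,q4,q5}

Start: {q0,q5}.
δ(q0,y) = {q0,q2}; δ(q5,y) = {q0,q2}.
Union: {q0,q2}.
ε-closure gives {q0,q1,q2,q5}.
After y: {q0,q1,q2,q5}.
δ(q0,x) = {q1,q4,q5}; δ(q1,x) = ∅; δ(q2,x) = {q2}; δ(q5,x) = {q2,q3}.
Union: {q1,q2,q3,q4,q5}.
ε-closure gives {q0,q1,q2,q3,q4,q5}.
After x: {q0,q1,q2,q3,q4,q5}.
δ(q0,y) = {q0,q2}; δ(q1,y) = {q1,q2,q3,q4}; δ(q2,y) = {q0,q1,q4,q5}; δ(q3,y) = {q0,q1,q5}; δ(q4,y) = {q5}; δ(q5,y) = {q0,q2}.
Union: {q0,q1,q2,q3,q4,q5}.
After y: {q0,q1,q2,q3,q4,q5}.
δ(q0,x) = {q1,q4,q5}; δ(q1,x) = ∅; δ(q2,x) = {q2}; δ(q3,x) = {q1,q3}; δ(q4,x) = {q1,q3,q4}; δ(q5,x) = {q2,q3}.
Union: {q1,q2,q3,q4,q5}.
ε-closure gives {q0,q1,q2,q3,q4,q5}.
After x: {q0,q1,q2,q3,q4,q5}.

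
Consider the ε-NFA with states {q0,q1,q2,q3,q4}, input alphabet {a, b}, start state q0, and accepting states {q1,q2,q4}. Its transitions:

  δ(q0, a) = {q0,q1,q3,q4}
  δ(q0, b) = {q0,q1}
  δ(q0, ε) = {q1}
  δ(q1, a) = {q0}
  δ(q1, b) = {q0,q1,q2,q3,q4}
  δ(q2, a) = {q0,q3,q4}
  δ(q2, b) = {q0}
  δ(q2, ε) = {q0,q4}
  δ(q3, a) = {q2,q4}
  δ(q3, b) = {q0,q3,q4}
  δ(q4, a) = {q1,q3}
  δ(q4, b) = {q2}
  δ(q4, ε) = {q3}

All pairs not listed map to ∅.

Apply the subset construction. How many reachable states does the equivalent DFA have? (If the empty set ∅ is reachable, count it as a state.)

Start state of the DFA: {q0,q1} (ε-closure of the NFA start).
{q0,q1} --a--> {q0,q1,q3,q4}  [new]
{q0,q1} --b--> {q0,q1,q2,q3,q4}  [new]
{q0,q1,q3,q4} --a--> {q0,q1,q2,q3,q4}  [seen]
{q0,q1,q3,q4} --b--> {q0,q1,q2,q3,q4}  [seen]
{q0,q1,q2,q3,q4} --a--> {q0,q1,q2,q3,q4}  [seen]
{q0,q1,q2,q3,q4} --b--> {q0,q1,q2,q3,q4}  [seen]
Reachable DFA states: {q0,q1}, {q0,q1,q3,q4}, {q0,q1,q2,q3,q4}.

3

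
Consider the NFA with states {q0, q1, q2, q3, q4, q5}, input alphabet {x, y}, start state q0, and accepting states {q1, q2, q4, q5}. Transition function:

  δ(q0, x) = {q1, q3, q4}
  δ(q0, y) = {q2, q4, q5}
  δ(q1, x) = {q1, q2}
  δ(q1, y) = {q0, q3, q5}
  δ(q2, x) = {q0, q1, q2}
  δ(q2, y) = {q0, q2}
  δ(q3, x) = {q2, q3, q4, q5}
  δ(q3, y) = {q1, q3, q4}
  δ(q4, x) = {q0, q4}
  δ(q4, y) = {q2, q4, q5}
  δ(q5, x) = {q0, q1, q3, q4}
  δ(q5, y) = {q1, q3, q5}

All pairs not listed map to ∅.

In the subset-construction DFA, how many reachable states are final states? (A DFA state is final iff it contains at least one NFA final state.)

4

Start state of the DFA: {q0}.
{q0} --x--> {q1, q3, q4}  [new]
{q0} --y--> {q2, q4, q5}  [new]
{q1, q3, q4} --x--> {q0, q1, q2, q3, q4, q5}  [new]
{q1, q3, q4} --y--> {q0, q1, q2, q3, q4, q5}  [seen]
{q2, q4, q5} --x--> {q0, q1, q2, q3, q4}  [new]
{q2, q4, q5} --y--> {q0, q1, q2, q3, q4, q5}  [seen]
{q0, q1, q2, q3, q4, q5} --x--> {q0, q1, q2, q3, q4, q5}  [seen]
{q0, q1, q2, q3, q4, q5} --y--> {q0, q1, q2, q3, q4, q5}  [seen]
{q0, q1, q2, q3, q4} --x--> {q0, q1, q2, q3, q4, q5}  [seen]
{q0, q1, q2, q3, q4} --y--> {q0, q1, q2, q3, q4, q5}  [seen]
Reachable DFA states: {q0}, {q1, q3, q4}, {q2, q4, q5}, {q0, q1, q2, q3, q4, q5}, {q0, q1, q2, q3, q4}.
Accepting DFA states (contain an NFA accepting state): {q1, q3, q4}, {q2, q4, q5}, {q0, q1, q2, q3, q4, q5}, {q0, q1, q2, q3, q4}.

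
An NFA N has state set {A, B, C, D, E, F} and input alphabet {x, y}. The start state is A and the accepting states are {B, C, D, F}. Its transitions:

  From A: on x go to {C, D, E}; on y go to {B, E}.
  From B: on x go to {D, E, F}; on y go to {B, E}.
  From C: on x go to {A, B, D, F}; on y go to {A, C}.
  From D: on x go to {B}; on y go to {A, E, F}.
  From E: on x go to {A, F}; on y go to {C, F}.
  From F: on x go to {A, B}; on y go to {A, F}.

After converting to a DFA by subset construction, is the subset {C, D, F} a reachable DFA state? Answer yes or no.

Start state of the DFA: {A}.
{A} --x--> {C, D, E}  [new]
{A} --y--> {B, E}  [new]
{C, D, E} --x--> {A, B, D, F}  [new]
{C, D, E} --y--> {A, C, E, F}  [new]
{B, E} --x--> {A, D, E, F}  [new]
{B, E} --y--> {B, C, E, F}  [new]
{A, B, D, F} --x--> {A, B, C, D, E, F}  [new]
{A, B, D, F} --y--> {A, B, E, F}  [new]
{A, C, E, F} --x--> {A, B, C, D, E, F}  [seen]
{A, C, E, F} --y--> {A, B, C, E, F}  [new]
{A, D, E, F} --x--> {A, B, C, D, E, F}  [seen]
{A, D, E, F} --y--> {A, B, C, E, F}  [seen]
{B, C, E, F} --x--> {A, B, D, E, F}  [new]
{B, C, E, F} --y--> {A, B, C, E, F}  [seen]
{A, B, C, D, E, F} --x--> {A, B, C, D, E, F}  [seen]
{A, B, C, D, E, F} --y--> {A, B, C, E, F}  [seen]
{A, B, E, F} --x--> {A, B, C, D, E, F}  [seen]
{A, B, E, F} --y--> {A, B, C, E, F}  [seen]
{A, B, C, E, F} --x--> {A, B, C, D, E, F}  [seen]
{A, B, C, E, F} --y--> {A, B, C, E, F}  [seen]
{A, B, D, E, F} --x--> {A, B, C, D, E, F}  [seen]
{A, B, D, E, F} --y--> {A, B, C, E, F}  [seen]
Reachable DFA states: {A}, {C, D, E}, {B, E}, {A, B, D, F}, {A, C, E, F}, {A, D, E, F}, {B, C, E, F}, {A, B, C, D, E, F}, {A, B, E, F}, {A, B, C, E, F}, {A, B, D, E, F}.
{C, D, F} is not among them.

no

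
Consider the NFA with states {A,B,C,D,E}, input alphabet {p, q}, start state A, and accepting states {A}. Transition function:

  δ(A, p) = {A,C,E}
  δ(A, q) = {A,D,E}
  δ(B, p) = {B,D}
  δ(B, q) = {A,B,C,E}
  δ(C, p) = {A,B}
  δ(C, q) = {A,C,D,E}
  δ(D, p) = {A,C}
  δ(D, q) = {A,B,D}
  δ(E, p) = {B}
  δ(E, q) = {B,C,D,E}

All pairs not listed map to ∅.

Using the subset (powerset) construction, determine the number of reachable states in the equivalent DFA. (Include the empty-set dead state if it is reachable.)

5

Start state of the DFA: {A}.
{A} --p--> {A,C,E}  [new]
{A} --q--> {A,D,E}  [new]
{A,C,E} --p--> {A,B,C,E}  [new]
{A,C,E} --q--> {A,B,C,D,E}  [new]
{A,D,E} --p--> {A,B,C,E}  [seen]
{A,D,E} --q--> {A,B,C,D,E}  [seen]
{A,B,C,E} --p--> {A,B,C,D,E}  [seen]
{A,B,C,E} --q--> {A,B,C,D,E}  [seen]
{A,B,C,D,E} --p--> {A,B,C,D,E}  [seen]
{A,B,C,D,E} --q--> {A,B,C,D,E}  [seen]
Reachable DFA states: {A}, {A,C,E}, {A,D,E}, {A,B,C,E}, {A,B,C,D,E}.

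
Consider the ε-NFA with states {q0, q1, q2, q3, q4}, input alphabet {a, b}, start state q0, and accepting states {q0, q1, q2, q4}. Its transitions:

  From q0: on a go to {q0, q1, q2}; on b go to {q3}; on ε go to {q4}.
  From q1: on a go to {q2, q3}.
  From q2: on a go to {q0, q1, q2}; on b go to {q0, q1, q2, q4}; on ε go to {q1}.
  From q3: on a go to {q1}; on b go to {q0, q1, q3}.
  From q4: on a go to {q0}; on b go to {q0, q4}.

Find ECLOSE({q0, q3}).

Begin with {q0, q3}.
q0 →ε {q4}; add q4.
ε-closure = {q0, q3, q4}.

{q0, q3, q4}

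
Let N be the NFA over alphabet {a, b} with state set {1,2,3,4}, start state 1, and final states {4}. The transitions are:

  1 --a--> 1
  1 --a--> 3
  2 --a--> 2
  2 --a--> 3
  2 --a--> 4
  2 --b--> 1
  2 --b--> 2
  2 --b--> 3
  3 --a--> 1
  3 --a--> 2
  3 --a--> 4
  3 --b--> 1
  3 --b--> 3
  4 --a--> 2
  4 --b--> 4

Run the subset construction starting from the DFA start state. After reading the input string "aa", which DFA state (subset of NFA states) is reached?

Start: {1}.
δ(1,a) = {1,3}.
Union: {1,3}.
After a: {1,3}.
δ(1,a) = {1,3}; δ(3,a) = {1,2,4}.
Union: {1,2,3,4}.
After a: {1,2,3,4}.

{1,2,3,4}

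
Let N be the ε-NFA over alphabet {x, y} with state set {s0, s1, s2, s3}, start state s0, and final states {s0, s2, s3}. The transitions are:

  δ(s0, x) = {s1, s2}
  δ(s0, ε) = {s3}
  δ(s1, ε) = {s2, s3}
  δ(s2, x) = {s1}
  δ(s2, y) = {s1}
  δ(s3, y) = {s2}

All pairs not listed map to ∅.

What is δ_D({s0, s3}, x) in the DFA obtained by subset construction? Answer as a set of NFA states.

{s1, s2, s3}

δ(s0,x) = {s1, s2}; δ(s3,x) = ∅.
Union: {s1, s2}.
ε-closure gives {s1, s2, s3}.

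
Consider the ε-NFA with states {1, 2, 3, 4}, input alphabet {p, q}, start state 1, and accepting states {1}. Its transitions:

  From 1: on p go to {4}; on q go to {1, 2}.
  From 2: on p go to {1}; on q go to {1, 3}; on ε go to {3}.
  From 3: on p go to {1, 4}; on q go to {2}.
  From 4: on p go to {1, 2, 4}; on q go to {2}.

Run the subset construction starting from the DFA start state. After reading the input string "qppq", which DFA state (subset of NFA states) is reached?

Start: {1}.
δ(1,q) = {1, 2}.
Union: {1, 2}.
ε-closure gives {1, 2, 3}.
After q: {1, 2, 3}.
δ(1,p) = {4}; δ(2,p) = {1}; δ(3,p) = {1, 4}.
Union: {1, 4}.
After p: {1, 4}.
δ(1,p) = {4}; δ(4,p) = {1, 2, 4}.
Union: {1, 2, 4}.
ε-closure gives {1, 2, 3, 4}.
After p: {1, 2, 3, 4}.
δ(1,q) = {1, 2}; δ(2,q) = {1, 3}; δ(3,q) = {2}; δ(4,q) = {2}.
Union: {1, 2, 3}.
After q: {1, 2, 3}.

{1, 2, 3}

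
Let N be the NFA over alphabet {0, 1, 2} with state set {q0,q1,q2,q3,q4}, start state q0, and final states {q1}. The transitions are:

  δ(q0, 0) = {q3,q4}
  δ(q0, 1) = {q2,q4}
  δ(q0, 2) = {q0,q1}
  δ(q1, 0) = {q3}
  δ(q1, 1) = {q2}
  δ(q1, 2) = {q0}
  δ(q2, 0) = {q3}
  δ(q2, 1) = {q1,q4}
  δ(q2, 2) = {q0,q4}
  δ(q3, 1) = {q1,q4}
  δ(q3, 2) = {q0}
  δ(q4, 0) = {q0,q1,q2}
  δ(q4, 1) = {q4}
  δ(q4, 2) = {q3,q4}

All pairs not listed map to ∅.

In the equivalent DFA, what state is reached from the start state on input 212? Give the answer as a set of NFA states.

Start: {q0}.
δ(q0,2) = {q0,q1}.
Union: {q0,q1}.
After 2: {q0,q1}.
δ(q0,1) = {q2,q4}; δ(q1,1) = {q2}.
Union: {q2,q4}.
After 1: {q2,q4}.
δ(q2,2) = {q0,q4}; δ(q4,2) = {q3,q4}.
Union: {q0,q3,q4}.
After 2: {q0,q3,q4}.

{q0,q3,q4}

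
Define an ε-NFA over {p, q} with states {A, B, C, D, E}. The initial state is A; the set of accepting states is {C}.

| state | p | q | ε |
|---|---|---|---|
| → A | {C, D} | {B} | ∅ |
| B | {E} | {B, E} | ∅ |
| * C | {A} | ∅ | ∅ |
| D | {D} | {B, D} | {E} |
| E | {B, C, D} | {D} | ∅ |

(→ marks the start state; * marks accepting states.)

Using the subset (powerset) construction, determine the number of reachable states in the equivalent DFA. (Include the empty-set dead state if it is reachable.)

9

Start state of the DFA: {A} (ε-closure of the NFA start).
{A} --p--> {C, D, E}  [new]
{A} --q--> {B}  [new]
{C, D, E} --p--> {A, B, C, D, E}  [new]
{C, D, E} --q--> {B, D, E}  [new]
{B} --p--> {E}  [new]
{B} --q--> {B, E}  [new]
{A, B, C, D, E} --p--> {A, B, C, D, E}  [seen]
{A, B, C, D, E} --q--> {B, D, E}  [seen]
{B, D, E} --p--> {B, C, D, E}  [new]
{B, D, E} --q--> {B, D, E}  [seen]
{E} --p--> {B, C, D, E}  [seen]
{E} --q--> {D, E}  [new]
{B, E} --p--> {B, C, D, E}  [seen]
{B, E} --q--> {B, D, E}  [seen]
{B, C, D, E} --p--> {A, B, C, D, E}  [seen]
{B, C, D, E} --q--> {B, D, E}  [seen]
{D, E} --p--> {B, C, D, E}  [seen]
{D, E} --q--> {B, D, E}  [seen]
Reachable DFA states: {A}, {C, D, E}, {B}, {A, B, C, D, E}, {B, D, E}, {E}, {B, E}, {B, C, D, E}, {D, E}.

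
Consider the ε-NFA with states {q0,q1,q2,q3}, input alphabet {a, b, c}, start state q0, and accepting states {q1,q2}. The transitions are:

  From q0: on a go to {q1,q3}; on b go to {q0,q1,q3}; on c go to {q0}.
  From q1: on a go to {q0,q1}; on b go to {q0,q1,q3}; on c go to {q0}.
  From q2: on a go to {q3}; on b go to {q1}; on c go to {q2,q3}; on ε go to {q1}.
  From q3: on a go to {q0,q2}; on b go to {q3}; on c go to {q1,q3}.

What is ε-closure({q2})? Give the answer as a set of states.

Begin with {q2}.
q2 →ε {q1}; add q1.
ε-closure = {q1,q2}.

{q1,q2}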